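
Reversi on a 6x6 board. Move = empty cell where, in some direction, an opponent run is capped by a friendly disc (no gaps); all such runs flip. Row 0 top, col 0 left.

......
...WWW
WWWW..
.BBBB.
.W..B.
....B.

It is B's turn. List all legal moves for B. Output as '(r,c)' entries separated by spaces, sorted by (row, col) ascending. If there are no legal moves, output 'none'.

Answer: (0,3) (0,4) (0,5) (1,0) (1,1) (1,2) (5,0) (5,1)

Derivation:
(0,2): no bracket -> illegal
(0,3): flips 2 -> legal
(0,4): flips 2 -> legal
(0,5): flips 2 -> legal
(1,0): flips 1 -> legal
(1,1): flips 2 -> legal
(1,2): flips 2 -> legal
(2,4): no bracket -> illegal
(2,5): no bracket -> illegal
(3,0): no bracket -> illegal
(4,0): no bracket -> illegal
(4,2): no bracket -> illegal
(5,0): flips 1 -> legal
(5,1): flips 1 -> legal
(5,2): no bracket -> illegal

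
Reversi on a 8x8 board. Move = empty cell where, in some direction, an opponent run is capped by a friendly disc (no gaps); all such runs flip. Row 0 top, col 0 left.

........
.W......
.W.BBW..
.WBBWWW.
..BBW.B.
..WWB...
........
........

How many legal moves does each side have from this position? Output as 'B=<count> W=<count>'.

Answer: B=13 W=10

Derivation:
-- B to move --
(0,0): no bracket -> illegal
(0,1): no bracket -> illegal
(0,2): no bracket -> illegal
(1,0): flips 1 -> legal
(1,2): no bracket -> illegal
(1,4): no bracket -> illegal
(1,5): no bracket -> illegal
(1,6): flips 2 -> legal
(2,0): flips 1 -> legal
(2,2): no bracket -> illegal
(2,6): flips 2 -> legal
(2,7): no bracket -> illegal
(3,0): flips 1 -> legal
(3,7): flips 3 -> legal
(4,0): no bracket -> illegal
(4,1): no bracket -> illegal
(4,5): flips 2 -> legal
(4,7): no bracket -> illegal
(5,1): flips 2 -> legal
(5,5): flips 1 -> legal
(6,1): flips 1 -> legal
(6,2): flips 1 -> legal
(6,3): flips 1 -> legal
(6,4): flips 1 -> legal
B mobility = 13
-- W to move --
(1,2): flips 1 -> legal
(1,3): flips 4 -> legal
(1,4): flips 1 -> legal
(1,5): no bracket -> illegal
(2,2): flips 5 -> legal
(3,7): no bracket -> illegal
(4,1): flips 2 -> legal
(4,5): no bracket -> illegal
(4,7): no bracket -> illegal
(5,1): no bracket -> illegal
(5,5): flips 1 -> legal
(5,6): flips 1 -> legal
(5,7): flips 1 -> legal
(6,3): no bracket -> illegal
(6,4): flips 1 -> legal
(6,5): flips 3 -> legal
W mobility = 10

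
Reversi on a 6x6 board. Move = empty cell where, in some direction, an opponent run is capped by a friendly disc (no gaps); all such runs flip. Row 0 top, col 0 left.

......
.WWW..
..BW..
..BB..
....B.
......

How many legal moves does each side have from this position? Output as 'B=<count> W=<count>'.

-- B to move --
(0,0): flips 1 -> legal
(0,1): no bracket -> illegal
(0,2): flips 1 -> legal
(0,3): flips 2 -> legal
(0,4): flips 1 -> legal
(1,0): no bracket -> illegal
(1,4): flips 1 -> legal
(2,0): no bracket -> illegal
(2,1): no bracket -> illegal
(2,4): flips 1 -> legal
(3,4): no bracket -> illegal
B mobility = 6
-- W to move --
(2,1): flips 1 -> legal
(2,4): no bracket -> illegal
(3,1): flips 1 -> legal
(3,4): no bracket -> illegal
(3,5): no bracket -> illegal
(4,1): flips 1 -> legal
(4,2): flips 2 -> legal
(4,3): flips 1 -> legal
(4,5): no bracket -> illegal
(5,3): no bracket -> illegal
(5,4): no bracket -> illegal
(5,5): flips 3 -> legal
W mobility = 6

Answer: B=6 W=6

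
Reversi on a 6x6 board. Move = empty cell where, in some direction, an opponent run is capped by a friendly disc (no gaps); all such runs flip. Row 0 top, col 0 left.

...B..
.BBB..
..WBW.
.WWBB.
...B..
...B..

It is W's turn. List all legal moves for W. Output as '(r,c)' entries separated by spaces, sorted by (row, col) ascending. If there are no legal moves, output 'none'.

Answer: (0,0) (0,2) (0,4) (1,4) (3,5) (4,2) (4,4) (5,4)

Derivation:
(0,0): flips 1 -> legal
(0,1): no bracket -> illegal
(0,2): flips 2 -> legal
(0,4): flips 1 -> legal
(1,0): no bracket -> illegal
(1,4): flips 1 -> legal
(2,0): no bracket -> illegal
(2,1): no bracket -> illegal
(2,5): no bracket -> illegal
(3,5): flips 2 -> legal
(4,2): flips 1 -> legal
(4,4): flips 2 -> legal
(4,5): no bracket -> illegal
(5,2): no bracket -> illegal
(5,4): flips 1 -> legal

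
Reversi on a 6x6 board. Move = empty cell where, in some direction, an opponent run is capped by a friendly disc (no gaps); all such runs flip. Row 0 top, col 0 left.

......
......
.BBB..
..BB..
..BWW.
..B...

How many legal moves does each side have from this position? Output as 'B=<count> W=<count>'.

-- B to move --
(3,4): flips 1 -> legal
(3,5): no bracket -> illegal
(4,5): flips 2 -> legal
(5,3): flips 1 -> legal
(5,4): flips 1 -> legal
(5,5): flips 1 -> legal
B mobility = 5
-- W to move --
(1,0): flips 2 -> legal
(1,1): flips 2 -> legal
(1,2): no bracket -> illegal
(1,3): flips 2 -> legal
(1,4): no bracket -> illegal
(2,0): no bracket -> illegal
(2,4): no bracket -> illegal
(3,0): no bracket -> illegal
(3,1): no bracket -> illegal
(3,4): no bracket -> illegal
(4,1): flips 1 -> legal
(5,1): no bracket -> illegal
(5,3): no bracket -> illegal
W mobility = 4

Answer: B=5 W=4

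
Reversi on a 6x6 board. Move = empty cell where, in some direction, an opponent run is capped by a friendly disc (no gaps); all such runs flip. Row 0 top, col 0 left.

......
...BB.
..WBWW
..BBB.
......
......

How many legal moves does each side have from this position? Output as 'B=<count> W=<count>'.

Answer: B=6 W=6

Derivation:
-- B to move --
(1,1): flips 1 -> legal
(1,2): flips 1 -> legal
(1,5): flips 1 -> legal
(2,1): flips 1 -> legal
(3,1): flips 1 -> legal
(3,5): flips 1 -> legal
B mobility = 6
-- W to move --
(0,2): flips 1 -> legal
(0,3): flips 1 -> legal
(0,4): flips 2 -> legal
(0,5): no bracket -> illegal
(1,2): no bracket -> illegal
(1,5): no bracket -> illegal
(2,1): no bracket -> illegal
(3,1): no bracket -> illegal
(3,5): no bracket -> illegal
(4,1): no bracket -> illegal
(4,2): flips 2 -> legal
(4,3): flips 1 -> legal
(4,4): flips 2 -> legal
(4,5): no bracket -> illegal
W mobility = 6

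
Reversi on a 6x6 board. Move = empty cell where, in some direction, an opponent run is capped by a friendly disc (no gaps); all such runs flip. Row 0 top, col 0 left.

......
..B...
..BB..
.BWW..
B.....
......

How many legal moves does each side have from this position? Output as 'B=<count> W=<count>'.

Answer: B=5 W=5

Derivation:
-- B to move --
(2,1): no bracket -> illegal
(2,4): no bracket -> illegal
(3,4): flips 2 -> legal
(4,1): flips 1 -> legal
(4,2): flips 1 -> legal
(4,3): flips 1 -> legal
(4,4): flips 1 -> legal
B mobility = 5
-- W to move --
(0,1): no bracket -> illegal
(0,2): flips 2 -> legal
(0,3): no bracket -> illegal
(1,1): flips 1 -> legal
(1,3): flips 1 -> legal
(1,4): flips 1 -> legal
(2,0): no bracket -> illegal
(2,1): no bracket -> illegal
(2,4): no bracket -> illegal
(3,0): flips 1 -> legal
(3,4): no bracket -> illegal
(4,1): no bracket -> illegal
(4,2): no bracket -> illegal
(5,0): no bracket -> illegal
(5,1): no bracket -> illegal
W mobility = 5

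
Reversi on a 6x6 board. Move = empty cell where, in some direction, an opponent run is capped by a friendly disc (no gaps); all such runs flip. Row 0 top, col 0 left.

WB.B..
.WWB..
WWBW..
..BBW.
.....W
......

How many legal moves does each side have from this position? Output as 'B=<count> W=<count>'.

Answer: B=7 W=7

Derivation:
-- B to move --
(0,2): flips 1 -> legal
(1,0): flips 3 -> legal
(1,4): flips 1 -> legal
(2,4): flips 1 -> legal
(2,5): no bracket -> illegal
(3,0): flips 2 -> legal
(3,1): flips 2 -> legal
(3,5): flips 1 -> legal
(4,3): no bracket -> illegal
(4,4): no bracket -> illegal
(5,4): no bracket -> illegal
(5,5): no bracket -> illegal
B mobility = 7
-- W to move --
(0,2): flips 1 -> legal
(0,4): no bracket -> illegal
(1,0): no bracket -> illegal
(1,4): flips 1 -> legal
(2,4): no bracket -> illegal
(3,1): flips 2 -> legal
(4,1): flips 1 -> legal
(4,2): flips 2 -> legal
(4,3): flips 2 -> legal
(4,4): flips 2 -> legal
W mobility = 7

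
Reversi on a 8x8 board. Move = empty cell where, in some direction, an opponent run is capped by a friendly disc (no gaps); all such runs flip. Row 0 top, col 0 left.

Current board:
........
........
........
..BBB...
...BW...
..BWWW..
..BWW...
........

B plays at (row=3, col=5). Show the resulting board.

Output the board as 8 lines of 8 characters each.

Place B at (3,5); scan 8 dirs for brackets.
Dir NW: first cell '.' (not opp) -> no flip
Dir N: first cell '.' (not opp) -> no flip
Dir NE: first cell '.' (not opp) -> no flip
Dir W: first cell 'B' (not opp) -> no flip
Dir E: first cell '.' (not opp) -> no flip
Dir SW: opp run (4,4) (5,3) capped by B -> flip
Dir S: first cell '.' (not opp) -> no flip
Dir SE: first cell '.' (not opp) -> no flip
All flips: (4,4) (5,3)

Answer: ........
........
........
..BBBB..
...BB...
..BBWW..
..BWW...
........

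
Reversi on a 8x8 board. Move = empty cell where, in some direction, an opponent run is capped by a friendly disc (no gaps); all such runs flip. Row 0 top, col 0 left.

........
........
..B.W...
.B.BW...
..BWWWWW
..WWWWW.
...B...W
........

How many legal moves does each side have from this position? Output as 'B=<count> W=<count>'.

Answer: B=7 W=9

Derivation:
-- B to move --
(1,3): no bracket -> illegal
(1,4): no bracket -> illegal
(1,5): flips 1 -> legal
(2,3): no bracket -> illegal
(2,5): no bracket -> illegal
(3,2): no bracket -> illegal
(3,5): flips 1 -> legal
(3,6): flips 2 -> legal
(3,7): no bracket -> illegal
(4,1): flips 1 -> legal
(5,1): no bracket -> illegal
(5,7): no bracket -> illegal
(6,1): no bracket -> illegal
(6,2): flips 1 -> legal
(6,4): flips 1 -> legal
(6,5): no bracket -> illegal
(6,6): flips 2 -> legal
(7,6): no bracket -> illegal
(7,7): no bracket -> illegal
B mobility = 7
-- W to move --
(1,1): flips 2 -> legal
(1,2): no bracket -> illegal
(1,3): no bracket -> illegal
(2,0): flips 2 -> legal
(2,1): no bracket -> illegal
(2,3): flips 1 -> legal
(3,0): no bracket -> illegal
(3,2): flips 2 -> legal
(4,0): no bracket -> illegal
(4,1): flips 1 -> legal
(5,1): flips 2 -> legal
(6,2): no bracket -> illegal
(6,4): no bracket -> illegal
(7,2): flips 1 -> legal
(7,3): flips 1 -> legal
(7,4): flips 1 -> legal
W mobility = 9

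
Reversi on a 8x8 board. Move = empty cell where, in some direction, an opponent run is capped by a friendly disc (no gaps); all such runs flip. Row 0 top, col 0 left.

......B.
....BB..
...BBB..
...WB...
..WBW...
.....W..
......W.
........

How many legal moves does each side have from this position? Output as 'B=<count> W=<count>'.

-- B to move --
(2,2): no bracket -> illegal
(3,1): no bracket -> illegal
(3,2): flips 1 -> legal
(3,5): no bracket -> illegal
(4,1): flips 1 -> legal
(4,5): flips 1 -> legal
(4,6): no bracket -> illegal
(5,1): flips 2 -> legal
(5,2): no bracket -> illegal
(5,3): no bracket -> illegal
(5,4): flips 1 -> legal
(5,6): no bracket -> illegal
(5,7): no bracket -> illegal
(6,4): no bracket -> illegal
(6,5): no bracket -> illegal
(6,7): no bracket -> illegal
(7,5): no bracket -> illegal
(7,6): no bracket -> illegal
(7,7): no bracket -> illegal
B mobility = 5
-- W to move --
(0,3): no bracket -> illegal
(0,4): flips 3 -> legal
(0,5): no bracket -> illegal
(0,7): no bracket -> illegal
(1,2): no bracket -> illegal
(1,3): flips 1 -> legal
(1,6): no bracket -> illegal
(1,7): no bracket -> illegal
(2,2): no bracket -> illegal
(2,6): no bracket -> illegal
(3,2): no bracket -> illegal
(3,5): flips 1 -> legal
(3,6): no bracket -> illegal
(4,5): no bracket -> illegal
(5,2): no bracket -> illegal
(5,3): flips 1 -> legal
(5,4): no bracket -> illegal
W mobility = 4

Answer: B=5 W=4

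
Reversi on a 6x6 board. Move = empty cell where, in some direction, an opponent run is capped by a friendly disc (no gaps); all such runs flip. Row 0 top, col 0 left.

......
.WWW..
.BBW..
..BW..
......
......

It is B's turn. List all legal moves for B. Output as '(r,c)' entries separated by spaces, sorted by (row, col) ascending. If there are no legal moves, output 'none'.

(0,0): flips 1 -> legal
(0,1): flips 1 -> legal
(0,2): flips 1 -> legal
(0,3): flips 1 -> legal
(0,4): flips 1 -> legal
(1,0): no bracket -> illegal
(1,4): flips 1 -> legal
(2,0): no bracket -> illegal
(2,4): flips 1 -> legal
(3,4): flips 1 -> legal
(4,2): no bracket -> illegal
(4,3): no bracket -> illegal
(4,4): flips 1 -> legal

Answer: (0,0) (0,1) (0,2) (0,3) (0,4) (1,4) (2,4) (3,4) (4,4)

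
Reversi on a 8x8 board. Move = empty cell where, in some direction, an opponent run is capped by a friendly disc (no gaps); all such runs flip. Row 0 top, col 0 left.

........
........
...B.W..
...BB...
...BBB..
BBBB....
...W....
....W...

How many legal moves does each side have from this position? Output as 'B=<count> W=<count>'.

Answer: B=2 W=3

Derivation:
-- B to move --
(1,4): no bracket -> illegal
(1,5): no bracket -> illegal
(1,6): flips 1 -> legal
(2,4): no bracket -> illegal
(2,6): no bracket -> illegal
(3,5): no bracket -> illegal
(3,6): no bracket -> illegal
(5,4): no bracket -> illegal
(6,2): no bracket -> illegal
(6,4): no bracket -> illegal
(6,5): no bracket -> illegal
(7,2): no bracket -> illegal
(7,3): flips 1 -> legal
(7,5): no bracket -> illegal
B mobility = 2
-- W to move --
(1,2): no bracket -> illegal
(1,3): flips 4 -> legal
(1,4): no bracket -> illegal
(2,2): no bracket -> illegal
(2,4): no bracket -> illegal
(3,2): no bracket -> illegal
(3,5): no bracket -> illegal
(3,6): no bracket -> illegal
(4,0): no bracket -> illegal
(4,1): flips 1 -> legal
(4,2): no bracket -> illegal
(4,6): no bracket -> illegal
(5,4): no bracket -> illegal
(5,5): no bracket -> illegal
(5,6): no bracket -> illegal
(6,0): no bracket -> illegal
(6,1): flips 3 -> legal
(6,2): no bracket -> illegal
(6,4): no bracket -> illegal
W mobility = 3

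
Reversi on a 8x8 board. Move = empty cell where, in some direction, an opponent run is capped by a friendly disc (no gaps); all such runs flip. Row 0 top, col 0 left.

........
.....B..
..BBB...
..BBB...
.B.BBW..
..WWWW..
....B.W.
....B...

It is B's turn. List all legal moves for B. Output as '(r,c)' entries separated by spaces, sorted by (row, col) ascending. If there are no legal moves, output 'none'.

Answer: (4,2) (4,6) (5,6) (6,1) (6,2) (6,3) (6,5) (7,7)

Derivation:
(3,5): no bracket -> illegal
(3,6): no bracket -> illegal
(4,2): flips 1 -> legal
(4,6): flips 2 -> legal
(5,1): no bracket -> illegal
(5,6): flips 1 -> legal
(5,7): no bracket -> illegal
(6,1): flips 1 -> legal
(6,2): flips 1 -> legal
(6,3): flips 2 -> legal
(6,5): flips 1 -> legal
(6,7): no bracket -> illegal
(7,5): no bracket -> illegal
(7,6): no bracket -> illegal
(7,7): flips 2 -> legal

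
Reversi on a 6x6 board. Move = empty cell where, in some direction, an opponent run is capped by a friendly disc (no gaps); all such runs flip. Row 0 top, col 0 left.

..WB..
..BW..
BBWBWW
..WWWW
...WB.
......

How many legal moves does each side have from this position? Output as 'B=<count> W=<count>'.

-- B to move --
(0,1): flips 1 -> legal
(0,4): no bracket -> illegal
(1,1): flips 2 -> legal
(1,4): flips 3 -> legal
(1,5): no bracket -> illegal
(3,1): no bracket -> illegal
(4,1): flips 1 -> legal
(4,2): flips 3 -> legal
(4,5): flips 1 -> legal
(5,2): no bracket -> illegal
(5,3): flips 2 -> legal
(5,4): flips 2 -> legal
B mobility = 8
-- W to move --
(0,1): flips 2 -> legal
(0,4): flips 1 -> legal
(1,0): flips 1 -> legal
(1,1): flips 1 -> legal
(1,4): flips 1 -> legal
(3,0): no bracket -> illegal
(3,1): no bracket -> illegal
(4,5): flips 1 -> legal
(5,3): flips 1 -> legal
(5,4): flips 1 -> legal
(5,5): flips 1 -> legal
W mobility = 9

Answer: B=8 W=9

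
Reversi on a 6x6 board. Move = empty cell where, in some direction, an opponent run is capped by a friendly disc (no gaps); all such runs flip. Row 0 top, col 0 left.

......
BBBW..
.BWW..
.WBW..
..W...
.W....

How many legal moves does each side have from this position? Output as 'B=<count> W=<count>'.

Answer: B=7 W=5

Derivation:
-- B to move --
(0,2): no bracket -> illegal
(0,3): no bracket -> illegal
(0,4): no bracket -> illegal
(1,4): flips 2 -> legal
(2,0): no bracket -> illegal
(2,4): flips 2 -> legal
(3,0): flips 1 -> legal
(3,4): flips 2 -> legal
(4,0): no bracket -> illegal
(4,1): flips 1 -> legal
(4,3): no bracket -> illegal
(4,4): flips 2 -> legal
(5,0): no bracket -> illegal
(5,2): flips 1 -> legal
(5,3): no bracket -> illegal
B mobility = 7
-- W to move --
(0,0): flips 1 -> legal
(0,1): flips 3 -> legal
(0,2): flips 1 -> legal
(0,3): no bracket -> illegal
(2,0): flips 1 -> legal
(3,0): no bracket -> illegal
(4,1): flips 1 -> legal
(4,3): no bracket -> illegal
W mobility = 5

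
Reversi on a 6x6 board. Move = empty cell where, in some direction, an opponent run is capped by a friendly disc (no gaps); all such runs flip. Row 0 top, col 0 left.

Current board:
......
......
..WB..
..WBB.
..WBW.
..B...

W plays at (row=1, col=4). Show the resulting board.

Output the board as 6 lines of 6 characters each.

Answer: ......
....W.
..WW..
..WBB.
..WBW.
..B...

Derivation:
Place W at (1,4); scan 8 dirs for brackets.
Dir NW: first cell '.' (not opp) -> no flip
Dir N: first cell '.' (not opp) -> no flip
Dir NE: first cell '.' (not opp) -> no flip
Dir W: first cell '.' (not opp) -> no flip
Dir E: first cell '.' (not opp) -> no flip
Dir SW: opp run (2,3) capped by W -> flip
Dir S: first cell '.' (not opp) -> no flip
Dir SE: first cell '.' (not opp) -> no flip
All flips: (2,3)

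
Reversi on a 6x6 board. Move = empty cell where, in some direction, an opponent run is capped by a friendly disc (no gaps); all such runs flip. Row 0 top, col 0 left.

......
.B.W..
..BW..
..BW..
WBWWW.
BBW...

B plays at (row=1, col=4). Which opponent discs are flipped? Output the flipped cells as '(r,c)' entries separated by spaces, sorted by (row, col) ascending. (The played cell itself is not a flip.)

Answer: (2,3)

Derivation:
Dir NW: first cell '.' (not opp) -> no flip
Dir N: first cell '.' (not opp) -> no flip
Dir NE: first cell '.' (not opp) -> no flip
Dir W: opp run (1,3), next='.' -> no flip
Dir E: first cell '.' (not opp) -> no flip
Dir SW: opp run (2,3) capped by B -> flip
Dir S: first cell '.' (not opp) -> no flip
Dir SE: first cell '.' (not opp) -> no flip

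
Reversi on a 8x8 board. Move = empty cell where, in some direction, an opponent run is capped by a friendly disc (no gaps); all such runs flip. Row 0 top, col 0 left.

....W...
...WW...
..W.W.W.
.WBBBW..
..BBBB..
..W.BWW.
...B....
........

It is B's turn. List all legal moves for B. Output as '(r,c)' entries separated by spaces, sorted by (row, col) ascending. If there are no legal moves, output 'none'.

(0,2): no bracket -> illegal
(0,3): no bracket -> illegal
(0,5): no bracket -> illegal
(1,1): flips 1 -> legal
(1,2): flips 1 -> legal
(1,5): flips 1 -> legal
(1,6): no bracket -> illegal
(1,7): flips 2 -> legal
(2,0): flips 1 -> legal
(2,1): no bracket -> illegal
(2,3): no bracket -> illegal
(2,5): flips 1 -> legal
(2,7): no bracket -> illegal
(3,0): flips 1 -> legal
(3,6): flips 1 -> legal
(3,7): no bracket -> illegal
(4,0): no bracket -> illegal
(4,1): flips 1 -> legal
(4,6): no bracket -> illegal
(4,7): no bracket -> illegal
(5,1): no bracket -> illegal
(5,3): no bracket -> illegal
(5,7): flips 2 -> legal
(6,1): flips 1 -> legal
(6,2): flips 1 -> legal
(6,4): no bracket -> illegal
(6,5): flips 1 -> legal
(6,6): flips 1 -> legal
(6,7): flips 1 -> legal

Answer: (1,1) (1,2) (1,5) (1,7) (2,0) (2,5) (3,0) (3,6) (4,1) (5,7) (6,1) (6,2) (6,5) (6,6) (6,7)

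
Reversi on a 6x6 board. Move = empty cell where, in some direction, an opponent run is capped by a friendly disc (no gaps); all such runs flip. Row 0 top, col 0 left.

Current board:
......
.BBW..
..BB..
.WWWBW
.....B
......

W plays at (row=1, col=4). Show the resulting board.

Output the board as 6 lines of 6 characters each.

Answer: ......
.BBWW.
..BW..
.WWWBW
.....B
......

Derivation:
Place W at (1,4); scan 8 dirs for brackets.
Dir NW: first cell '.' (not opp) -> no flip
Dir N: first cell '.' (not opp) -> no flip
Dir NE: first cell '.' (not opp) -> no flip
Dir W: first cell 'W' (not opp) -> no flip
Dir E: first cell '.' (not opp) -> no flip
Dir SW: opp run (2,3) capped by W -> flip
Dir S: first cell '.' (not opp) -> no flip
Dir SE: first cell '.' (not opp) -> no flip
All flips: (2,3)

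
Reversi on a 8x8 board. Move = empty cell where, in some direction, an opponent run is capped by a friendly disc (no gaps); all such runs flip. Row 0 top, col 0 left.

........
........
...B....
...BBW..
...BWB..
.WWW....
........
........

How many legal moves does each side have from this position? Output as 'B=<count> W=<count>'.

-- B to move --
(2,4): no bracket -> illegal
(2,5): flips 1 -> legal
(2,6): no bracket -> illegal
(3,6): flips 1 -> legal
(4,0): no bracket -> illegal
(4,1): no bracket -> illegal
(4,2): no bracket -> illegal
(4,6): no bracket -> illegal
(5,0): no bracket -> illegal
(5,4): flips 1 -> legal
(5,5): flips 1 -> legal
(6,0): no bracket -> illegal
(6,1): flips 1 -> legal
(6,2): no bracket -> illegal
(6,3): flips 1 -> legal
(6,4): no bracket -> illegal
B mobility = 6
-- W to move --
(1,2): no bracket -> illegal
(1,3): flips 3 -> legal
(1,4): no bracket -> illegal
(2,2): flips 1 -> legal
(2,4): flips 1 -> legal
(2,5): flips 2 -> legal
(3,2): flips 2 -> legal
(3,6): no bracket -> illegal
(4,2): flips 1 -> legal
(4,6): flips 1 -> legal
(5,4): no bracket -> illegal
(5,5): flips 1 -> legal
(5,6): no bracket -> illegal
W mobility = 8

Answer: B=6 W=8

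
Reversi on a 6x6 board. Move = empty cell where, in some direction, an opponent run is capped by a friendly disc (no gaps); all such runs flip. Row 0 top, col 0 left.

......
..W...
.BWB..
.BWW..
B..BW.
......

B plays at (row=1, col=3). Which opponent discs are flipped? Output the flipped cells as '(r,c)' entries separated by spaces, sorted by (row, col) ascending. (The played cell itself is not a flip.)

Dir NW: first cell '.' (not opp) -> no flip
Dir N: first cell '.' (not opp) -> no flip
Dir NE: first cell '.' (not opp) -> no flip
Dir W: opp run (1,2), next='.' -> no flip
Dir E: first cell '.' (not opp) -> no flip
Dir SW: opp run (2,2) capped by B -> flip
Dir S: first cell 'B' (not opp) -> no flip
Dir SE: first cell '.' (not opp) -> no flip

Answer: (2,2)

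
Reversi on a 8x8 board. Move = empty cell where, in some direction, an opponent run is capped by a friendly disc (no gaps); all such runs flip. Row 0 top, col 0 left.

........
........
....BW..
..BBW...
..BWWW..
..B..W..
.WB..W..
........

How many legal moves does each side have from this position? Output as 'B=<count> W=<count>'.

Answer: B=9 W=7

Derivation:
-- B to move --
(1,4): no bracket -> illegal
(1,5): no bracket -> illegal
(1,6): flips 3 -> legal
(2,3): no bracket -> illegal
(2,6): flips 1 -> legal
(3,5): flips 1 -> legal
(3,6): no bracket -> illegal
(4,6): flips 3 -> legal
(5,0): no bracket -> illegal
(5,1): no bracket -> illegal
(5,3): flips 1 -> legal
(5,4): flips 3 -> legal
(5,6): no bracket -> illegal
(6,0): flips 1 -> legal
(6,4): no bracket -> illegal
(6,6): flips 2 -> legal
(7,0): flips 1 -> legal
(7,1): no bracket -> illegal
(7,2): no bracket -> illegal
(7,4): no bracket -> illegal
(7,5): no bracket -> illegal
(7,6): no bracket -> illegal
B mobility = 9
-- W to move --
(1,3): no bracket -> illegal
(1,4): flips 1 -> legal
(1,5): no bracket -> illegal
(2,1): flips 1 -> legal
(2,2): flips 1 -> legal
(2,3): flips 2 -> legal
(3,1): flips 2 -> legal
(3,5): no bracket -> illegal
(4,1): flips 1 -> legal
(5,1): no bracket -> illegal
(5,3): no bracket -> illegal
(6,3): flips 1 -> legal
(7,1): no bracket -> illegal
(7,2): no bracket -> illegal
(7,3): no bracket -> illegal
W mobility = 7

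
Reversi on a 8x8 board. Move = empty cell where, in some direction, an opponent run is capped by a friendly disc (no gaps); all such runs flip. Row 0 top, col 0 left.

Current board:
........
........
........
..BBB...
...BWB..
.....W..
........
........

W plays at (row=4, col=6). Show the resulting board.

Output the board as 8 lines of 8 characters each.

Place W at (4,6); scan 8 dirs for brackets.
Dir NW: first cell '.' (not opp) -> no flip
Dir N: first cell '.' (not opp) -> no flip
Dir NE: first cell '.' (not opp) -> no flip
Dir W: opp run (4,5) capped by W -> flip
Dir E: first cell '.' (not opp) -> no flip
Dir SW: first cell 'W' (not opp) -> no flip
Dir S: first cell '.' (not opp) -> no flip
Dir SE: first cell '.' (not opp) -> no flip
All flips: (4,5)

Answer: ........
........
........
..BBB...
...BWWW.
.....W..
........
........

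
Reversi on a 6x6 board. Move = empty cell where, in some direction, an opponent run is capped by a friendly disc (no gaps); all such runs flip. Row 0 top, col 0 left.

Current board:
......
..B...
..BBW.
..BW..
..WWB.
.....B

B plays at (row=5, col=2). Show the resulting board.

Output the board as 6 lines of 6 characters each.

Place B at (5,2); scan 8 dirs for brackets.
Dir NW: first cell '.' (not opp) -> no flip
Dir N: opp run (4,2) capped by B -> flip
Dir NE: opp run (4,3), next='.' -> no flip
Dir W: first cell '.' (not opp) -> no flip
Dir E: first cell '.' (not opp) -> no flip
Dir SW: edge -> no flip
Dir S: edge -> no flip
Dir SE: edge -> no flip
All flips: (4,2)

Answer: ......
..B...
..BBW.
..BW..
..BWB.
..B..B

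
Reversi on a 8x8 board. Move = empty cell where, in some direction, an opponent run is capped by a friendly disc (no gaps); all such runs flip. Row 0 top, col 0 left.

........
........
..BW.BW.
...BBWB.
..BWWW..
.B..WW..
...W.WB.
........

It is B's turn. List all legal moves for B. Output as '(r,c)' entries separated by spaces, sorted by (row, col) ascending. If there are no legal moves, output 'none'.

Answer: (1,2) (1,3) (1,6) (2,4) (2,7) (4,6) (5,2) (5,3) (5,6) (6,4) (7,2) (7,5)

Derivation:
(1,2): flips 1 -> legal
(1,3): flips 1 -> legal
(1,4): no bracket -> illegal
(1,5): no bracket -> illegal
(1,6): flips 1 -> legal
(1,7): no bracket -> illegal
(2,4): flips 1 -> legal
(2,7): flips 1 -> legal
(3,2): no bracket -> illegal
(3,7): no bracket -> illegal
(4,6): flips 3 -> legal
(5,2): flips 1 -> legal
(5,3): flips 1 -> legal
(5,6): flips 1 -> legal
(6,2): no bracket -> illegal
(6,4): flips 3 -> legal
(7,2): flips 3 -> legal
(7,3): no bracket -> illegal
(7,4): no bracket -> illegal
(7,5): flips 4 -> legal
(7,6): no bracket -> illegal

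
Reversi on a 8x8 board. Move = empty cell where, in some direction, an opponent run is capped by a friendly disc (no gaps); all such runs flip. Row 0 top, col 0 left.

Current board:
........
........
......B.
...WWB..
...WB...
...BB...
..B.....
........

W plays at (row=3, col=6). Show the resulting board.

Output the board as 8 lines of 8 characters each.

Place W at (3,6); scan 8 dirs for brackets.
Dir NW: first cell '.' (not opp) -> no flip
Dir N: opp run (2,6), next='.' -> no flip
Dir NE: first cell '.' (not opp) -> no flip
Dir W: opp run (3,5) capped by W -> flip
Dir E: first cell '.' (not opp) -> no flip
Dir SW: first cell '.' (not opp) -> no flip
Dir S: first cell '.' (not opp) -> no flip
Dir SE: first cell '.' (not opp) -> no flip
All flips: (3,5)

Answer: ........
........
......B.
...WWWW.
...WB...
...BB...
..B.....
........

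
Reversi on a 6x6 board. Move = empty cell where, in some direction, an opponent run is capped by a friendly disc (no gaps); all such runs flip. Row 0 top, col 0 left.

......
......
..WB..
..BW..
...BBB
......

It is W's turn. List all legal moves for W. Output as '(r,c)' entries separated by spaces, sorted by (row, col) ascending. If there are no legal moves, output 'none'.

Answer: (1,3) (2,4) (3,1) (4,2) (5,3) (5,5)

Derivation:
(1,2): no bracket -> illegal
(1,3): flips 1 -> legal
(1,4): no bracket -> illegal
(2,1): no bracket -> illegal
(2,4): flips 1 -> legal
(3,1): flips 1 -> legal
(3,4): no bracket -> illegal
(3,5): no bracket -> illegal
(4,1): no bracket -> illegal
(4,2): flips 1 -> legal
(5,2): no bracket -> illegal
(5,3): flips 1 -> legal
(5,4): no bracket -> illegal
(5,5): flips 1 -> legal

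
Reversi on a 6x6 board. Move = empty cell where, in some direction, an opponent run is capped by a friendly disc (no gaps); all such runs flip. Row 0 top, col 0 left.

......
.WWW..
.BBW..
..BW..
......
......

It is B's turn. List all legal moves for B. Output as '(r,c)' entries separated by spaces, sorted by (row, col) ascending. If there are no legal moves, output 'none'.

(0,0): flips 1 -> legal
(0,1): flips 1 -> legal
(0,2): flips 1 -> legal
(0,3): flips 1 -> legal
(0,4): flips 1 -> legal
(1,0): no bracket -> illegal
(1,4): flips 1 -> legal
(2,0): no bracket -> illegal
(2,4): flips 1 -> legal
(3,4): flips 1 -> legal
(4,2): no bracket -> illegal
(4,3): no bracket -> illegal
(4,4): flips 1 -> legal

Answer: (0,0) (0,1) (0,2) (0,3) (0,4) (1,4) (2,4) (3,4) (4,4)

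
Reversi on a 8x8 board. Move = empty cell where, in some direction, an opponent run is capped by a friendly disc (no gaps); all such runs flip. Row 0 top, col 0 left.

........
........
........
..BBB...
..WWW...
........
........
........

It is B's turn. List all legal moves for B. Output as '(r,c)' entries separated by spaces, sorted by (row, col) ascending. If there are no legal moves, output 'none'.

(3,1): no bracket -> illegal
(3,5): no bracket -> illegal
(4,1): no bracket -> illegal
(4,5): no bracket -> illegal
(5,1): flips 1 -> legal
(5,2): flips 2 -> legal
(5,3): flips 1 -> legal
(5,4): flips 2 -> legal
(5,5): flips 1 -> legal

Answer: (5,1) (5,2) (5,3) (5,4) (5,5)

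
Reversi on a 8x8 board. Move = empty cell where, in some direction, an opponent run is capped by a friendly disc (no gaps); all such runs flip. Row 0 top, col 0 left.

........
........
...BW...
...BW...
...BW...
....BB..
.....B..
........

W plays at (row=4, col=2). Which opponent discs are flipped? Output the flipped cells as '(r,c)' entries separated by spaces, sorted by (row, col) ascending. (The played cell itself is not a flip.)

Dir NW: first cell '.' (not opp) -> no flip
Dir N: first cell '.' (not opp) -> no flip
Dir NE: opp run (3,3) capped by W -> flip
Dir W: first cell '.' (not opp) -> no flip
Dir E: opp run (4,3) capped by W -> flip
Dir SW: first cell '.' (not opp) -> no flip
Dir S: first cell '.' (not opp) -> no flip
Dir SE: first cell '.' (not opp) -> no flip

Answer: (3,3) (4,3)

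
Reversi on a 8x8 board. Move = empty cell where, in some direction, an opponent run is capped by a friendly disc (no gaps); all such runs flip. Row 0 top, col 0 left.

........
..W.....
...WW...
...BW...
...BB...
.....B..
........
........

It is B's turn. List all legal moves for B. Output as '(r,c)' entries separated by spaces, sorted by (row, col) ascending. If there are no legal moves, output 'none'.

(0,1): no bracket -> illegal
(0,2): no bracket -> illegal
(0,3): no bracket -> illegal
(1,1): no bracket -> illegal
(1,3): flips 1 -> legal
(1,4): flips 2 -> legal
(1,5): flips 1 -> legal
(2,1): no bracket -> illegal
(2,2): no bracket -> illegal
(2,5): flips 1 -> legal
(3,2): no bracket -> illegal
(3,5): flips 1 -> legal
(4,5): no bracket -> illegal

Answer: (1,3) (1,4) (1,5) (2,5) (3,5)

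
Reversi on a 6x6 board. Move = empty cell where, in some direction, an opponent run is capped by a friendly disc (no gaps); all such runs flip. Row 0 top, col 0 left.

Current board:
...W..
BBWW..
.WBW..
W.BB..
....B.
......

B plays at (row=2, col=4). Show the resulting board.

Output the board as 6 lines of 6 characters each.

Answer: ...W..
BBWW..
.WBBB.
W.BB..
....B.
......

Derivation:
Place B at (2,4); scan 8 dirs for brackets.
Dir NW: opp run (1,3), next='.' -> no flip
Dir N: first cell '.' (not opp) -> no flip
Dir NE: first cell '.' (not opp) -> no flip
Dir W: opp run (2,3) capped by B -> flip
Dir E: first cell '.' (not opp) -> no flip
Dir SW: first cell 'B' (not opp) -> no flip
Dir S: first cell '.' (not opp) -> no flip
Dir SE: first cell '.' (not opp) -> no flip
All flips: (2,3)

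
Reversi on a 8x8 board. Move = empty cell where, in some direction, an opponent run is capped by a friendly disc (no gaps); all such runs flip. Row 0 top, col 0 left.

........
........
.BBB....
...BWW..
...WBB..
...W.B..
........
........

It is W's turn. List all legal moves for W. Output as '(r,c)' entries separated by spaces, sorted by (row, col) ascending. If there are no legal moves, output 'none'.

Answer: (1,2) (1,3) (3,2) (4,6) (5,4) (5,6) (6,5)

Derivation:
(1,0): no bracket -> illegal
(1,1): no bracket -> illegal
(1,2): flips 1 -> legal
(1,3): flips 2 -> legal
(1,4): no bracket -> illegal
(2,0): no bracket -> illegal
(2,4): no bracket -> illegal
(3,0): no bracket -> illegal
(3,1): no bracket -> illegal
(3,2): flips 1 -> legal
(3,6): no bracket -> illegal
(4,2): no bracket -> illegal
(4,6): flips 2 -> legal
(5,4): flips 1 -> legal
(5,6): flips 1 -> legal
(6,4): no bracket -> illegal
(6,5): flips 2 -> legal
(6,6): no bracket -> illegal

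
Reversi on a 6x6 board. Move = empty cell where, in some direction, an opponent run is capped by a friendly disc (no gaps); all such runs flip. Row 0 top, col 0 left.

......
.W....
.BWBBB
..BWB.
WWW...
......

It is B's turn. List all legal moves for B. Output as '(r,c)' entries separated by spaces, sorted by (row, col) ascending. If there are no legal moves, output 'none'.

Answer: (0,1) (1,2) (4,3) (5,0) (5,1) (5,2)

Derivation:
(0,0): no bracket -> illegal
(0,1): flips 1 -> legal
(0,2): no bracket -> illegal
(1,0): no bracket -> illegal
(1,2): flips 1 -> legal
(1,3): no bracket -> illegal
(2,0): no bracket -> illegal
(3,0): no bracket -> illegal
(3,1): no bracket -> illegal
(4,3): flips 1 -> legal
(4,4): no bracket -> illegal
(5,0): flips 1 -> legal
(5,1): flips 2 -> legal
(5,2): flips 1 -> legal
(5,3): no bracket -> illegal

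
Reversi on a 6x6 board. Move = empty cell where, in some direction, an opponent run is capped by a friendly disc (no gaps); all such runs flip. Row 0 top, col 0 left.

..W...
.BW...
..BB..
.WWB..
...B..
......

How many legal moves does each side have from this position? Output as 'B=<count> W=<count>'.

-- B to move --
(0,1): flips 1 -> legal
(0,3): no bracket -> illegal
(1,3): flips 1 -> legal
(2,0): no bracket -> illegal
(2,1): flips 1 -> legal
(3,0): flips 2 -> legal
(4,0): flips 1 -> legal
(4,1): flips 1 -> legal
(4,2): flips 1 -> legal
B mobility = 7
-- W to move --
(0,0): no bracket -> illegal
(0,1): no bracket -> illegal
(1,0): flips 1 -> legal
(1,3): flips 1 -> legal
(1,4): flips 1 -> legal
(2,0): flips 1 -> legal
(2,1): no bracket -> illegal
(2,4): no bracket -> illegal
(3,4): flips 2 -> legal
(4,2): no bracket -> illegal
(4,4): no bracket -> illegal
(5,2): no bracket -> illegal
(5,3): no bracket -> illegal
(5,4): flips 1 -> legal
W mobility = 6

Answer: B=7 W=6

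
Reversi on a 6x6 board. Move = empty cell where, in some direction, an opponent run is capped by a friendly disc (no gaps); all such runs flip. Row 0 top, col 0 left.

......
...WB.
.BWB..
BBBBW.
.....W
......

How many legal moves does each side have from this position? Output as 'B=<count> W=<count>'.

-- B to move --
(0,2): no bracket -> illegal
(0,3): flips 1 -> legal
(0,4): flips 2 -> legal
(1,1): flips 1 -> legal
(1,2): flips 2 -> legal
(2,4): no bracket -> illegal
(2,5): no bracket -> illegal
(3,5): flips 1 -> legal
(4,3): no bracket -> illegal
(4,4): no bracket -> illegal
(5,4): no bracket -> illegal
(5,5): no bracket -> illegal
B mobility = 5
-- W to move --
(0,3): no bracket -> illegal
(0,4): no bracket -> illegal
(0,5): no bracket -> illegal
(1,0): no bracket -> illegal
(1,1): no bracket -> illegal
(1,2): flips 1 -> legal
(1,5): flips 1 -> legal
(2,0): flips 1 -> legal
(2,4): flips 1 -> legal
(2,5): no bracket -> illegal
(4,0): flips 1 -> legal
(4,1): no bracket -> illegal
(4,2): flips 1 -> legal
(4,3): flips 2 -> legal
(4,4): flips 1 -> legal
W mobility = 8

Answer: B=5 W=8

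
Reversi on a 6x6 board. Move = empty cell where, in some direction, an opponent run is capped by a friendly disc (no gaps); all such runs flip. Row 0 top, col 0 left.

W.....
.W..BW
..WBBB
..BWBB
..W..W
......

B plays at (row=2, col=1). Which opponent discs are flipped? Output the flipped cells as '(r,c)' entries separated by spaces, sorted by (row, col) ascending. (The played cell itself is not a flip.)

Dir NW: first cell '.' (not opp) -> no flip
Dir N: opp run (1,1), next='.' -> no flip
Dir NE: first cell '.' (not opp) -> no flip
Dir W: first cell '.' (not opp) -> no flip
Dir E: opp run (2,2) capped by B -> flip
Dir SW: first cell '.' (not opp) -> no flip
Dir S: first cell '.' (not opp) -> no flip
Dir SE: first cell 'B' (not opp) -> no flip

Answer: (2,2)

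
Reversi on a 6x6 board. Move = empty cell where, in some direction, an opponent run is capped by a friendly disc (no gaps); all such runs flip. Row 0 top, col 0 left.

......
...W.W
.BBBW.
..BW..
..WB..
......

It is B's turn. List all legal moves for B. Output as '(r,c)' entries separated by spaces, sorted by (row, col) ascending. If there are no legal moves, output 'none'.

Answer: (0,3) (0,4) (2,5) (3,4) (4,1) (4,4) (5,2)

Derivation:
(0,2): no bracket -> illegal
(0,3): flips 1 -> legal
(0,4): flips 1 -> legal
(0,5): no bracket -> illegal
(1,2): no bracket -> illegal
(1,4): no bracket -> illegal
(2,5): flips 1 -> legal
(3,1): no bracket -> illegal
(3,4): flips 1 -> legal
(3,5): no bracket -> illegal
(4,1): flips 1 -> legal
(4,4): flips 1 -> legal
(5,1): no bracket -> illegal
(5,2): flips 1 -> legal
(5,3): no bracket -> illegal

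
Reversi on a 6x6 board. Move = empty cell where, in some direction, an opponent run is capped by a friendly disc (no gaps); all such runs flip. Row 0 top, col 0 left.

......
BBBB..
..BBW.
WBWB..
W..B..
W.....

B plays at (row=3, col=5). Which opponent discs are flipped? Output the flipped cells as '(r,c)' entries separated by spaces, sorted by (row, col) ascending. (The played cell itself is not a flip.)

Dir NW: opp run (2,4) capped by B -> flip
Dir N: first cell '.' (not opp) -> no flip
Dir NE: edge -> no flip
Dir W: first cell '.' (not opp) -> no flip
Dir E: edge -> no flip
Dir SW: first cell '.' (not opp) -> no flip
Dir S: first cell '.' (not opp) -> no flip
Dir SE: edge -> no flip

Answer: (2,4)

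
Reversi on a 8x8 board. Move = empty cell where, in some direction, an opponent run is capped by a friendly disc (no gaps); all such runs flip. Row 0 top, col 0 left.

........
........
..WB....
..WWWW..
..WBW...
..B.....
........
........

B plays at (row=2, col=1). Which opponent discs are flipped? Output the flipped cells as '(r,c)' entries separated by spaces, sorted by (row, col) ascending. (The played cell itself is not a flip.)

Dir NW: first cell '.' (not opp) -> no flip
Dir N: first cell '.' (not opp) -> no flip
Dir NE: first cell '.' (not opp) -> no flip
Dir W: first cell '.' (not opp) -> no flip
Dir E: opp run (2,2) capped by B -> flip
Dir SW: first cell '.' (not opp) -> no flip
Dir S: first cell '.' (not opp) -> no flip
Dir SE: opp run (3,2) capped by B -> flip

Answer: (2,2) (3,2)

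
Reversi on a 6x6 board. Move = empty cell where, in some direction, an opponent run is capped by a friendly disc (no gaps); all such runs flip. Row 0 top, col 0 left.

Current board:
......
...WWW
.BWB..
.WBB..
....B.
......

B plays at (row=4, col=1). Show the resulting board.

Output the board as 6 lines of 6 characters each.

Answer: ......
...WWW
.BWB..
.BBB..
.B..B.
......

Derivation:
Place B at (4,1); scan 8 dirs for brackets.
Dir NW: first cell '.' (not opp) -> no flip
Dir N: opp run (3,1) capped by B -> flip
Dir NE: first cell 'B' (not opp) -> no flip
Dir W: first cell '.' (not opp) -> no flip
Dir E: first cell '.' (not opp) -> no flip
Dir SW: first cell '.' (not opp) -> no flip
Dir S: first cell '.' (not opp) -> no flip
Dir SE: first cell '.' (not opp) -> no flip
All flips: (3,1)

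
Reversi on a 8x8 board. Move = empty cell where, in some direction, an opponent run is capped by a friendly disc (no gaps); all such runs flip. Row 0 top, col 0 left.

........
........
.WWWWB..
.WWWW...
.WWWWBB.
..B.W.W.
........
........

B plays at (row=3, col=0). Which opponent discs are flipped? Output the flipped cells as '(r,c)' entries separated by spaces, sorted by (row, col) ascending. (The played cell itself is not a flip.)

Answer: (4,1)

Derivation:
Dir NW: edge -> no flip
Dir N: first cell '.' (not opp) -> no flip
Dir NE: opp run (2,1), next='.' -> no flip
Dir W: edge -> no flip
Dir E: opp run (3,1) (3,2) (3,3) (3,4), next='.' -> no flip
Dir SW: edge -> no flip
Dir S: first cell '.' (not opp) -> no flip
Dir SE: opp run (4,1) capped by B -> flip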